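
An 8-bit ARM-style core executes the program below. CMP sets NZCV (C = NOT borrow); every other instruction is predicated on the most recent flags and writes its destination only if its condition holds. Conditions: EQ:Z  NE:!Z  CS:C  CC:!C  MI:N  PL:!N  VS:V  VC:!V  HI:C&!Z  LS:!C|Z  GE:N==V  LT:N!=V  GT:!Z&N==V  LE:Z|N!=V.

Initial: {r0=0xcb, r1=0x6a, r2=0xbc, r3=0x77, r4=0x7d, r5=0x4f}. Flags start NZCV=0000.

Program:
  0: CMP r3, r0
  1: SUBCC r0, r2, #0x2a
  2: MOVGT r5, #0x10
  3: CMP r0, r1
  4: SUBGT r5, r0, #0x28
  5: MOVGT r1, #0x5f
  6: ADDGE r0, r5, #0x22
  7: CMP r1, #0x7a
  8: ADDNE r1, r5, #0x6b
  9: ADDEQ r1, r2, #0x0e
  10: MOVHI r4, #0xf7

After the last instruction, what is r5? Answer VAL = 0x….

VAL = 0x10

[0] flags=1001 → (cmp)
[1] flags=1001 CC?T → r0=0x92
[2] flags=1001 GT?T → r5=0x10
[3] flags=0011 → (cmp)
[4] flags=0011 GT?F → skip
[5] flags=0011 GT?F → skip
[6] flags=0011 GE?F → skip
[7] flags=1000 → (cmp)
[8] flags=1000 NE?T → r1=0x7b
[9] flags=1000 EQ?F → skip
[10] flags=1000 HI?F → skip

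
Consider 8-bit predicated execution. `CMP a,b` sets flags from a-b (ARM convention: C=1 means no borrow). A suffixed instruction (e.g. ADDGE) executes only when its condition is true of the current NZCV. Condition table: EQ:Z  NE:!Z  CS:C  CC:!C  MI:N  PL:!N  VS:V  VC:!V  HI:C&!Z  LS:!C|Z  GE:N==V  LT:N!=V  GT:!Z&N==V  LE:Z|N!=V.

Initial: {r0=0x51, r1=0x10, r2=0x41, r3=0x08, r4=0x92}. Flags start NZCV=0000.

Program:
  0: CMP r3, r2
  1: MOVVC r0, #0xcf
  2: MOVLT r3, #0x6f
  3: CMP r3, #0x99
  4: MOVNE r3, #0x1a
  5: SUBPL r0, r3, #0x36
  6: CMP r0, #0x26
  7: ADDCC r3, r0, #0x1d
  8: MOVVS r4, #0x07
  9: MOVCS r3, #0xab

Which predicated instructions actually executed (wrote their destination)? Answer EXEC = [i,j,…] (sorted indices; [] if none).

[0] flags=1000 → (cmp)
[1] flags=1000 VC?T → r0=0xcf
[2] flags=1000 LT?T → r3=0x6f
[3] flags=1001 → (cmp)
[4] flags=1001 NE?T → r3=0x1a
[5] flags=1001 PL?F → skip
[6] flags=1010 → (cmp)
[7] flags=1010 CC?F → skip
[8] flags=1010 VS?F → skip
[9] flags=1010 CS?T → r3=0xab

EXEC = [1,2,4,9]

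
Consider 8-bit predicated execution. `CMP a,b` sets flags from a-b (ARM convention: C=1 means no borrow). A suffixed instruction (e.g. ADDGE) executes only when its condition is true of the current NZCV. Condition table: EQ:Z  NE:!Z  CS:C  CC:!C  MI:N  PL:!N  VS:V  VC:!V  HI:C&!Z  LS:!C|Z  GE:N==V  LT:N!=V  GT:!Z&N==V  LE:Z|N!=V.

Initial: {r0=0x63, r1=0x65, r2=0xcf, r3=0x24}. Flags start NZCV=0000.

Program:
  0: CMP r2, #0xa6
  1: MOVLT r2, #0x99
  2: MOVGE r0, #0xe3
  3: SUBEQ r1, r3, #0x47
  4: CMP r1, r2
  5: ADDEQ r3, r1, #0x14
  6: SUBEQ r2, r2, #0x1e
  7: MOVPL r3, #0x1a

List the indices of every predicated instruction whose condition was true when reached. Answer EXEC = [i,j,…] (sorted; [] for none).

0: ✓ CMP  NZCV=0010
1: · MOVLT
2: ✓ MOVGE  r0←0xe3
3: · SUBEQ
4: ✓ CMP  NZCV=1001
5: · ADDEQ
6: · SUBEQ
7: · MOVPL

EXEC = [2]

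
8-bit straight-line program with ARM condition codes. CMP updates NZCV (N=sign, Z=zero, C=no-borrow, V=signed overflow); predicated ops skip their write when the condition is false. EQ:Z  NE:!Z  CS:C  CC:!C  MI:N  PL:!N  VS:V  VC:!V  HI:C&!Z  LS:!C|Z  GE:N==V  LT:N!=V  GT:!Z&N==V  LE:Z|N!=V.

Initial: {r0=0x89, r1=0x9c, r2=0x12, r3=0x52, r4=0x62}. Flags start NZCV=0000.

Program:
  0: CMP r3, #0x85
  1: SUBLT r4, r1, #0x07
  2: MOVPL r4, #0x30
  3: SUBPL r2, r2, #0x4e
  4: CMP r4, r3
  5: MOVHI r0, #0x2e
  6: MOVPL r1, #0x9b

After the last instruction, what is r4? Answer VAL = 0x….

0: ✓ CMP  NZCV=1001
1: · SUBLT
2: · MOVPL
3: · SUBPL
4: ✓ CMP  NZCV=0010
5: ✓ MOVHI  r0←0x2e
6: ✓ MOVPL  r1←0x9b

VAL = 0x62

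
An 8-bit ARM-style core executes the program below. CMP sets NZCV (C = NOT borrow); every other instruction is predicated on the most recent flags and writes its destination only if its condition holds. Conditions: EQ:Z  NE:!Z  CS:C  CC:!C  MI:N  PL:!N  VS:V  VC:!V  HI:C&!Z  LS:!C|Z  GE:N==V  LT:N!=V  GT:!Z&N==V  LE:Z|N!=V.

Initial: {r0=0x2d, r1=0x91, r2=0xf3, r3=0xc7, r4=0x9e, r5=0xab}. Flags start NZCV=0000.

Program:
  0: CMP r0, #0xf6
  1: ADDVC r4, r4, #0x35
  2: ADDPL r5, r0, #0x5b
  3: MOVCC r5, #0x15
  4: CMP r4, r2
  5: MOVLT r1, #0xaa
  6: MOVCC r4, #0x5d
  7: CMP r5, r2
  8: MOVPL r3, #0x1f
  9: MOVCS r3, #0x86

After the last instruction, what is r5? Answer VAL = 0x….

VAL = 0x15

[0] flags=0000 → (cmp)
[1] flags=0000 VC?T → r4=0xd3
[2] flags=0000 PL?T → r5=0x88
[3] flags=0000 CC?T → r5=0x15
[4] flags=1000 → (cmp)
[5] flags=1000 LT?T → r1=0xaa
[6] flags=1000 CC?T → r4=0x5d
[7] flags=0000 → (cmp)
[8] flags=0000 PL?T → r3=0x1f
[9] flags=0000 CS?F → skip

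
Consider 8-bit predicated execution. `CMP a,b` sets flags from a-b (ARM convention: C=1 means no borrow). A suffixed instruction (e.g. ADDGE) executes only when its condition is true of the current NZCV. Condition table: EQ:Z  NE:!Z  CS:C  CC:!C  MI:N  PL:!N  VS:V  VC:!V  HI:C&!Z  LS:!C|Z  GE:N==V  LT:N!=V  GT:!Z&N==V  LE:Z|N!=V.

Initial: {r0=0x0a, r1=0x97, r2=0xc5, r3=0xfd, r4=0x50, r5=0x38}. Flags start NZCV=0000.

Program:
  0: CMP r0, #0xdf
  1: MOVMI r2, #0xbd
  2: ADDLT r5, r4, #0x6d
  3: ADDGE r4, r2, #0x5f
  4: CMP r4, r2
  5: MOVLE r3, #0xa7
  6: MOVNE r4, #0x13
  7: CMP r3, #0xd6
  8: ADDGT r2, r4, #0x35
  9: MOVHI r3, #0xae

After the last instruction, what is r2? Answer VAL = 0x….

VAL = 0x48

0: ✓ CMP  NZCV=0000
1: · MOVMI
2: · ADDLT
3: ✓ ADDGE  r4←0x24
4: ✓ CMP  NZCV=0000
5: · MOVLE
6: ✓ MOVNE  r4←0x13
7: ✓ CMP  NZCV=0010
8: ✓ ADDGT  r2←0x48
9: ✓ MOVHI  r3←0xae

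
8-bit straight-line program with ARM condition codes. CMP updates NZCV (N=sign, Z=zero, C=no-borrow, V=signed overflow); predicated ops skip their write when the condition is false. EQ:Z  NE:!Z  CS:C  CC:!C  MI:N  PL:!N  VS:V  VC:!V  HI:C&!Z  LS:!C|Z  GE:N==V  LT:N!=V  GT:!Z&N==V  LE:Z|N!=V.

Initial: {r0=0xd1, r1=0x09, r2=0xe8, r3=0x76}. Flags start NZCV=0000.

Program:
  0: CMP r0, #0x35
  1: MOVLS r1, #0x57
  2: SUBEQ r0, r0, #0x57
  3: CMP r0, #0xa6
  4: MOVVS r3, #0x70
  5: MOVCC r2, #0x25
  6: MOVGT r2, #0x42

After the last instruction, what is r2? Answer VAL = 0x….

VAL = 0x42

0: ✓ CMP  NZCV=1010
1: · MOVLS
2: · SUBEQ
3: ✓ CMP  NZCV=0010
4: · MOVVS
5: · MOVCC
6: ✓ MOVGT  r2←0x42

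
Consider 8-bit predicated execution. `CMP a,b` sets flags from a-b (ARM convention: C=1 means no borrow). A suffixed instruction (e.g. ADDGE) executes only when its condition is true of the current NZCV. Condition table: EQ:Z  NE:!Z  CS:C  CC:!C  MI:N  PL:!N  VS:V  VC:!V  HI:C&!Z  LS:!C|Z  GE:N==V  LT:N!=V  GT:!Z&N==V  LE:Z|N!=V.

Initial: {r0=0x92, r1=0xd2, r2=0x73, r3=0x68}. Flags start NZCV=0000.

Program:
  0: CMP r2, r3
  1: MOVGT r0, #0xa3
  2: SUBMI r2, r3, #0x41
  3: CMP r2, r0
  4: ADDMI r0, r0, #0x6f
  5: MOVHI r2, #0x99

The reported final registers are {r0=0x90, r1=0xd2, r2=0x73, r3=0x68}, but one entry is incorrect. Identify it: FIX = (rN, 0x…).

0: ✓ CMP  NZCV=0010
1: ✓ MOVGT  r0←0xa3
2: · SUBMI
3: ✓ CMP  NZCV=1001
4: ✓ ADDMI  r0←0x12
5: · MOVHI

FIX = (r0, 0x12)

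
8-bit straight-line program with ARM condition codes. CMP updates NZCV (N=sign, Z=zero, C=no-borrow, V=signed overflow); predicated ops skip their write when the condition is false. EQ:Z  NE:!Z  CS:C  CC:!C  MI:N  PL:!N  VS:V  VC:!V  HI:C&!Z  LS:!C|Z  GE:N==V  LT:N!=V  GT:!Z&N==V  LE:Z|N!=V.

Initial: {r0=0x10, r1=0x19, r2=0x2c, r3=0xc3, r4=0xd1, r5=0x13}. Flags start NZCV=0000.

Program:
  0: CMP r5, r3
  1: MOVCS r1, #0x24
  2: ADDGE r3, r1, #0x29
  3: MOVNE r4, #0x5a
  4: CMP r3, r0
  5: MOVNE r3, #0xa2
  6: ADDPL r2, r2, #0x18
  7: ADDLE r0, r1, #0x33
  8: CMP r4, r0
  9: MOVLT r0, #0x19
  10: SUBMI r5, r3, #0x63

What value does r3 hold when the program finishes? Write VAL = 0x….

VAL = 0xa2

[0] flags=0000 → (cmp)
[1] flags=0000 CS?F → skip
[2] flags=0000 GE?T → r3=0x42
[3] flags=0000 NE?T → r4=0x5a
[4] flags=0010 → (cmp)
[5] flags=0010 NE?T → r3=0xa2
[6] flags=0010 PL?T → r2=0x44
[7] flags=0010 LE?F → skip
[8] flags=0010 → (cmp)
[9] flags=0010 LT?F → skip
[10] flags=0010 MI?F → skip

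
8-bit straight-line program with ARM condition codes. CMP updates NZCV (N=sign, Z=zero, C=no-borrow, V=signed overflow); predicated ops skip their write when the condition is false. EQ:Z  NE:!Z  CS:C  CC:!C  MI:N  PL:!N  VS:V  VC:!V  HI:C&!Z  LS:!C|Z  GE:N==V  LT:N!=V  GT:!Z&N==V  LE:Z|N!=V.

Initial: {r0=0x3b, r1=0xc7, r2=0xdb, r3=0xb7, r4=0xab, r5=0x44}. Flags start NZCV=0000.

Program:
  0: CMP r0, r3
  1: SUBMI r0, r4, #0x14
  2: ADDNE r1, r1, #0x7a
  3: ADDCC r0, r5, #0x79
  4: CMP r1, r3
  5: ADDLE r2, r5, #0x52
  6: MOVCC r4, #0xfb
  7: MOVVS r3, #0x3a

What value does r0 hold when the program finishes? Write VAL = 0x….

0: ✓ CMP  NZCV=1001
1: ✓ SUBMI  r0←0x97
2: ✓ ADDNE  r1←0x41
3: ✓ ADDCC  r0←0xbd
4: ✓ CMP  NZCV=1001
5: · ADDLE
6: ✓ MOVCC  r4←0xfb
7: ✓ MOVVS  r3←0x3a

VAL = 0xbd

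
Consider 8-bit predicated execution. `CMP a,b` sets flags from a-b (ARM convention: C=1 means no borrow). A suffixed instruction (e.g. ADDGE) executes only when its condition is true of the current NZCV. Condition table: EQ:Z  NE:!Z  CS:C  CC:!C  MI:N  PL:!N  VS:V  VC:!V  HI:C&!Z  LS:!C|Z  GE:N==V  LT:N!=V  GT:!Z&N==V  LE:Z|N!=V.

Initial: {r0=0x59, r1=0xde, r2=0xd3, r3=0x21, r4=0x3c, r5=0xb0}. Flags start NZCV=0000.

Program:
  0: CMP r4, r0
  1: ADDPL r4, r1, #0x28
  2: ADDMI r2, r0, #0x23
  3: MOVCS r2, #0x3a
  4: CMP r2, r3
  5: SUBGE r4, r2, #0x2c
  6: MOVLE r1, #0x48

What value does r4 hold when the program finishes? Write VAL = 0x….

VAL = 0x50

[0] flags=1000 → (cmp)
[1] flags=1000 PL?F → skip
[2] flags=1000 MI?T → r2=0x7c
[3] flags=1000 CS?F → skip
[4] flags=0010 → (cmp)
[5] flags=0010 GE?T → r4=0x50
[6] flags=0010 LE?F → skip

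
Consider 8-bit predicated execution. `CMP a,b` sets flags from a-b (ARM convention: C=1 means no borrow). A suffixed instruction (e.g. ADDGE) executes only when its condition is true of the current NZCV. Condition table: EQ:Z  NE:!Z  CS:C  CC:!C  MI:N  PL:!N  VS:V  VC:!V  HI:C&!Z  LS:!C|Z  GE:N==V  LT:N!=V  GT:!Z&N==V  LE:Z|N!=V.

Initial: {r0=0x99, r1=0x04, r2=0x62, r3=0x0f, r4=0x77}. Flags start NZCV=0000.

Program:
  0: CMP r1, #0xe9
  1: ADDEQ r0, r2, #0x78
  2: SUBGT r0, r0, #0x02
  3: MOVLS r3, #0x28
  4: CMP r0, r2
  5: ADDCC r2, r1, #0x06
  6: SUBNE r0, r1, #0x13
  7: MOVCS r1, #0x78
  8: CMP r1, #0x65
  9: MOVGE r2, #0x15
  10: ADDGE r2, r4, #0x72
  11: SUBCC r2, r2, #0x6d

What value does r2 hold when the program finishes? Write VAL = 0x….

[0] flags=0000 → (cmp)
[1] flags=0000 EQ?F → skip
[2] flags=0000 GT?T → r0=0x97
[3] flags=0000 LS?T → r3=0x28
[4] flags=0011 → (cmp)
[5] flags=0011 CC?F → skip
[6] flags=0011 NE?T → r0=0xf1
[7] flags=0011 CS?T → r1=0x78
[8] flags=0010 → (cmp)
[9] flags=0010 GE?T → r2=0x15
[10] flags=0010 GE?T → r2=0xe9
[11] flags=0010 CC?F → skip

VAL = 0xe9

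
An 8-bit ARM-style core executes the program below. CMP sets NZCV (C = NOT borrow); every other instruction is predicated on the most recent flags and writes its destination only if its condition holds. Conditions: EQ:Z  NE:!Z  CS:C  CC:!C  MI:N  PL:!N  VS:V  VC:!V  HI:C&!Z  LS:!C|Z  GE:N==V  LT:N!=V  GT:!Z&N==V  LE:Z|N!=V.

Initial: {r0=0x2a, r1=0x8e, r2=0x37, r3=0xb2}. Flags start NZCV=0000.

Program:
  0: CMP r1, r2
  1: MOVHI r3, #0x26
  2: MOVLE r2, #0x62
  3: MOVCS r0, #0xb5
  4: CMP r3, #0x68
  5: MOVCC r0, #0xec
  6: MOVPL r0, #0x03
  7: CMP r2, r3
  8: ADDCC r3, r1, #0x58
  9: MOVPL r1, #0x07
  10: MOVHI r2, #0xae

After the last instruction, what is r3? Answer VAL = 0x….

VAL = 0x26

0: ✓ CMP  NZCV=0011
1: ✓ MOVHI  r3←0x26
2: ✓ MOVLE  r2←0x62
3: ✓ MOVCS  r0←0xb5
4: ✓ CMP  NZCV=1000
5: ✓ MOVCC  r0←0xec
6: · MOVPL
7: ✓ CMP  NZCV=0010
8: · ADDCC
9: ✓ MOVPL  r1←0x07
10: ✓ MOVHI  r2←0xae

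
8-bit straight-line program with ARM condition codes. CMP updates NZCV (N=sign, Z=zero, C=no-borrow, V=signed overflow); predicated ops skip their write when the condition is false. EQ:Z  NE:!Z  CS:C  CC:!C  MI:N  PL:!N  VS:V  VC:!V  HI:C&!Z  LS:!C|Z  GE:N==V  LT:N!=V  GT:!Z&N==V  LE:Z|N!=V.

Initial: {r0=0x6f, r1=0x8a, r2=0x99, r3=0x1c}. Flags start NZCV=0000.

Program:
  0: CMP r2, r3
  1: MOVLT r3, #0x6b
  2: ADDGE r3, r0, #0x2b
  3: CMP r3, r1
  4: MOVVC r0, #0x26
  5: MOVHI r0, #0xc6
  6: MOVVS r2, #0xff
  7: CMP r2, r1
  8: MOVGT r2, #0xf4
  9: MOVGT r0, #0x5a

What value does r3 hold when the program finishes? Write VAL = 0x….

VAL = 0x6b

0: ✓ CMP  NZCV=0011
1: ✓ MOVLT  r3←0x6b
2: · ADDGE
3: ✓ CMP  NZCV=1001
4: · MOVVC
5: · MOVHI
6: ✓ MOVVS  r2←0xff
7: ✓ CMP  NZCV=0010
8: ✓ MOVGT  r2←0xf4
9: ✓ MOVGT  r0←0x5a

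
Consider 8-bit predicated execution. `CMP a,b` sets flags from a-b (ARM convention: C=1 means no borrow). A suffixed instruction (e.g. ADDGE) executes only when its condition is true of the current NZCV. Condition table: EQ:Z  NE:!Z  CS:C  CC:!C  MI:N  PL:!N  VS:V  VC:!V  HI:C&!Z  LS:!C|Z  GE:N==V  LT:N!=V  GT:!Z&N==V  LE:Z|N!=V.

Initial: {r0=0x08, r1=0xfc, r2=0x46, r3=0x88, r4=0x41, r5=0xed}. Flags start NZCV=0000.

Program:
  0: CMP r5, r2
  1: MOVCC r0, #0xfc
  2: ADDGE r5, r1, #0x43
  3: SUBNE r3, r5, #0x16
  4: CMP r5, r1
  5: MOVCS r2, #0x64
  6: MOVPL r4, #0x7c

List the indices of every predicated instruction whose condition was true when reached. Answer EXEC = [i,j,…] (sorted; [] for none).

EXEC = [3]

0: ✓ CMP  NZCV=1010
1: · MOVCC
2: · ADDGE
3: ✓ SUBNE  r3←0xd7
4: ✓ CMP  NZCV=1000
5: · MOVCS
6: · MOVPL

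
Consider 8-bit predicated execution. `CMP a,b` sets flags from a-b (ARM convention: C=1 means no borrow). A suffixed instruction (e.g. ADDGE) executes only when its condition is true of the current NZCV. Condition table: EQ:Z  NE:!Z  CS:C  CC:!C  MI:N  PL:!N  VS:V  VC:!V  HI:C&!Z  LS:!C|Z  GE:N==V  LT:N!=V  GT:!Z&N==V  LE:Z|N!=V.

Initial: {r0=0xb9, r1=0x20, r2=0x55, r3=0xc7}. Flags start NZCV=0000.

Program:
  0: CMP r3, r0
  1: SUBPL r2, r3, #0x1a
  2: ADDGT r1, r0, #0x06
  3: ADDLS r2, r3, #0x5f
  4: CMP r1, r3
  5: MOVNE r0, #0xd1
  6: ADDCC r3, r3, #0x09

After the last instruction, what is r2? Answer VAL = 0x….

0: ✓ CMP  NZCV=0010
1: ✓ SUBPL  r2←0xad
2: ✓ ADDGT  r1←0xbf
3: · ADDLS
4: ✓ CMP  NZCV=1000
5: ✓ MOVNE  r0←0xd1
6: ✓ ADDCC  r3←0xd0

VAL = 0xad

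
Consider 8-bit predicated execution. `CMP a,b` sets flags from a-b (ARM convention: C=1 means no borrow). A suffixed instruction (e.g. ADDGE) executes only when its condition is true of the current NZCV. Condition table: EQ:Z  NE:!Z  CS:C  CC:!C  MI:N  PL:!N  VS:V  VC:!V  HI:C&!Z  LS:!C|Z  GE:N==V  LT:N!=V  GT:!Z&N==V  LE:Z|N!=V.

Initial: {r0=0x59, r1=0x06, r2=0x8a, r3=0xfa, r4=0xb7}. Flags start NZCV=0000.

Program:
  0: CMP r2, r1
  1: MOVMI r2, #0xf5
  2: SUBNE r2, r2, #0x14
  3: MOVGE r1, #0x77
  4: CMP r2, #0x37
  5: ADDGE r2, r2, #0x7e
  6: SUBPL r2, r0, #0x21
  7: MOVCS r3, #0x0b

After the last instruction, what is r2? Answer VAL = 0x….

[0] flags=1010 → (cmp)
[1] flags=1010 MI?T → r2=0xf5
[2] flags=1010 NE?T → r2=0xe1
[3] flags=1010 GE?F → skip
[4] flags=1010 → (cmp)
[5] flags=1010 GE?F → skip
[6] flags=1010 PL?F → skip
[7] flags=1010 CS?T → r3=0x0b

VAL = 0xe1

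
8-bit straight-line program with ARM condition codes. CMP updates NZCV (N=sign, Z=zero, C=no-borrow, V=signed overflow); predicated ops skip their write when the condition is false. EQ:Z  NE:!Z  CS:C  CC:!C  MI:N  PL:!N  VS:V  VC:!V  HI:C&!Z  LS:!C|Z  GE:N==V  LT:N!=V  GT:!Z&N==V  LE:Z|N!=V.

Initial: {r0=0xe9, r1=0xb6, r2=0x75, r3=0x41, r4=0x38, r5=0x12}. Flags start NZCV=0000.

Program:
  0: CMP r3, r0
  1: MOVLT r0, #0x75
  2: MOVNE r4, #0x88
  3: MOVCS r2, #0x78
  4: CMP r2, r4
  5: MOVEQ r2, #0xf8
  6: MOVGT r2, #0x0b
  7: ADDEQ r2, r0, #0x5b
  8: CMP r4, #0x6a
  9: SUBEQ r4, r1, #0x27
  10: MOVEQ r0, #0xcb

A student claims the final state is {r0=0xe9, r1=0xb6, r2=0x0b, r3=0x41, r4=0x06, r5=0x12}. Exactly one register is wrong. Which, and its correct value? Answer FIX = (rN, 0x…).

FIX = (r4, 0x88)

0: ✓ CMP  NZCV=0000
1: · MOVLT
2: ✓ MOVNE  r4←0x88
3: · MOVCS
4: ✓ CMP  NZCV=1001
5: · MOVEQ
6: ✓ MOVGT  r2←0x0b
7: · ADDEQ
8: ✓ CMP  NZCV=0011
9: · SUBEQ
10: · MOVEQ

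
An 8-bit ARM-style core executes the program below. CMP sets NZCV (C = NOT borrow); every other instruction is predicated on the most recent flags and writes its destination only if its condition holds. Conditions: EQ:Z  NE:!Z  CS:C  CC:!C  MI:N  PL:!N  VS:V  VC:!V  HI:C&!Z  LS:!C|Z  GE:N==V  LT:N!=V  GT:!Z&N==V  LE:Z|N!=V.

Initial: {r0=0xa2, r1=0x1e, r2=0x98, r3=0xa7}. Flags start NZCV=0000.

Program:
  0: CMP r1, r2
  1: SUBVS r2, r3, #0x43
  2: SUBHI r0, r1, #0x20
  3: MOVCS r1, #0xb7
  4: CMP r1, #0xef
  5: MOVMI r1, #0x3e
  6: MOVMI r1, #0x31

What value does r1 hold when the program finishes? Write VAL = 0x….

VAL = 0x1e

0: ✓ CMP  NZCV=1001
1: ✓ SUBVS  r2←0x64
2: · SUBHI
3: · MOVCS
4: ✓ CMP  NZCV=0000
5: · MOVMI
6: · MOVMI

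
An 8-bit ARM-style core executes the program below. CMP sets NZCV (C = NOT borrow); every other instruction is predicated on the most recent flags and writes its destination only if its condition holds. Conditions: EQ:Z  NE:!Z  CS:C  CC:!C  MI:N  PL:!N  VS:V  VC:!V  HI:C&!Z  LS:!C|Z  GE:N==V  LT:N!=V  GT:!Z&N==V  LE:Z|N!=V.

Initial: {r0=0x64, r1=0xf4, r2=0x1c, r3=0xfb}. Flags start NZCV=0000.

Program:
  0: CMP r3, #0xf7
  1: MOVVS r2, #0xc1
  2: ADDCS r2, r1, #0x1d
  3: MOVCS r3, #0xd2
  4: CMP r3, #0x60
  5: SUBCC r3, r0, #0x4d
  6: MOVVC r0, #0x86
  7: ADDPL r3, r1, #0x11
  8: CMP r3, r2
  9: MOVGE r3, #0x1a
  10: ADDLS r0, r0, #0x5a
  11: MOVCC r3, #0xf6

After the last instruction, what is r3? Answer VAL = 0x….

VAL = 0xf6

0: ✓ CMP  NZCV=0010
1: · MOVVS
2: ✓ ADDCS  r2←0x11
3: ✓ MOVCS  r3←0xd2
4: ✓ CMP  NZCV=0011
5: · SUBCC
6: · MOVVC
7: ✓ ADDPL  r3←0x05
8: ✓ CMP  NZCV=1000
9: · MOVGE
10: ✓ ADDLS  r0←0xbe
11: ✓ MOVCC  r3←0xf6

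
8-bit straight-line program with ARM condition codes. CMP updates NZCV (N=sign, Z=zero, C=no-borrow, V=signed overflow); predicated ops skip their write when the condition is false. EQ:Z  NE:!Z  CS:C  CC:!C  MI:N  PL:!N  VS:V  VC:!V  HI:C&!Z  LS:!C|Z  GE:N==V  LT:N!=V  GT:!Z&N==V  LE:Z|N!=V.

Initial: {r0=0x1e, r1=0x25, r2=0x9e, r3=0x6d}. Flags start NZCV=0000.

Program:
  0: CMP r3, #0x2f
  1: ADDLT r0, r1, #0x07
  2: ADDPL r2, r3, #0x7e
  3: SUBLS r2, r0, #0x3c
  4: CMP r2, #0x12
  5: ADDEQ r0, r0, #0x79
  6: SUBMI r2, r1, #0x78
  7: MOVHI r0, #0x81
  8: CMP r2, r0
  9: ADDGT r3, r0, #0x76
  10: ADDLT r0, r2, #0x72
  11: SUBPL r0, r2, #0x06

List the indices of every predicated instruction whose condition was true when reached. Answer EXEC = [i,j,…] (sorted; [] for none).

EXEC = [2,6,7,9,11]

[0] flags=0010 → (cmp)
[1] flags=0010 LT?F → skip
[2] flags=0010 PL?T → r2=0xeb
[3] flags=0010 LS?F → skip
[4] flags=1010 → (cmp)
[5] flags=1010 EQ?F → skip
[6] flags=1010 MI?T → r2=0xad
[7] flags=1010 HI?T → r0=0x81
[8] flags=0010 → (cmp)
[9] flags=0010 GT?T → r3=0xf7
[10] flags=0010 LT?F → skip
[11] flags=0010 PL?T → r0=0xa7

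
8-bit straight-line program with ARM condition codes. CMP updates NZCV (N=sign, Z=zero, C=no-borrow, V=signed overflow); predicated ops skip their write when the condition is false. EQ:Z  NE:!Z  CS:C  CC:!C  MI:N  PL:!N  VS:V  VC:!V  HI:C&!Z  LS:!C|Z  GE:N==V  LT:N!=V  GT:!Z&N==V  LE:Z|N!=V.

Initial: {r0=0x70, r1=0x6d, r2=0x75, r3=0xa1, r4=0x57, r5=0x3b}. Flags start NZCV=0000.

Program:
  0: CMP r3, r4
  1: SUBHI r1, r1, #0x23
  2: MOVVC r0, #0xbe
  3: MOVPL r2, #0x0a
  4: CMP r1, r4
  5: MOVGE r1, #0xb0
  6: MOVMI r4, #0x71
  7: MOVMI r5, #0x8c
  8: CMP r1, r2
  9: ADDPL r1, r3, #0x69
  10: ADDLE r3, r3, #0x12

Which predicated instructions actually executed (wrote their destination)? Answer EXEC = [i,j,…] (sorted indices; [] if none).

[0] flags=0011 → (cmp)
[1] flags=0011 HI?T → r1=0x4a
[2] flags=0011 VC?F → skip
[3] flags=0011 PL?T → r2=0x0a
[4] flags=1000 → (cmp)
[5] flags=1000 GE?F → skip
[6] flags=1000 MI?T → r4=0x71
[7] flags=1000 MI?T → r5=0x8c
[8] flags=0010 → (cmp)
[9] flags=0010 PL?T → r1=0x0a
[10] flags=0010 LE?F → skip

EXEC = [1,3,6,7,9]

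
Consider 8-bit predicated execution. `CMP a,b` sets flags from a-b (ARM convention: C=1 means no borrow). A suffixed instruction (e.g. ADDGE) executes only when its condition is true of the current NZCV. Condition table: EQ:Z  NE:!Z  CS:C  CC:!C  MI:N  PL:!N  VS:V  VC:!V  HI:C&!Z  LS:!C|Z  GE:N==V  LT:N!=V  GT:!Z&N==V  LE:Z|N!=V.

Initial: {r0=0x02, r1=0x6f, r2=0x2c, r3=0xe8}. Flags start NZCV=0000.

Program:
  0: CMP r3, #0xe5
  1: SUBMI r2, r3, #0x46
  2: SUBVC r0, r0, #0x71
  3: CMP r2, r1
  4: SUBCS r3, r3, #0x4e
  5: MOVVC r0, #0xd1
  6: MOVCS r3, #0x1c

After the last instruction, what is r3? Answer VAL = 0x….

VAL = 0xe8

0: ✓ CMP  NZCV=0010
1: · SUBMI
2: ✓ SUBVC  r0←0x91
3: ✓ CMP  NZCV=1000
4: · SUBCS
5: ✓ MOVVC  r0←0xd1
6: · MOVCS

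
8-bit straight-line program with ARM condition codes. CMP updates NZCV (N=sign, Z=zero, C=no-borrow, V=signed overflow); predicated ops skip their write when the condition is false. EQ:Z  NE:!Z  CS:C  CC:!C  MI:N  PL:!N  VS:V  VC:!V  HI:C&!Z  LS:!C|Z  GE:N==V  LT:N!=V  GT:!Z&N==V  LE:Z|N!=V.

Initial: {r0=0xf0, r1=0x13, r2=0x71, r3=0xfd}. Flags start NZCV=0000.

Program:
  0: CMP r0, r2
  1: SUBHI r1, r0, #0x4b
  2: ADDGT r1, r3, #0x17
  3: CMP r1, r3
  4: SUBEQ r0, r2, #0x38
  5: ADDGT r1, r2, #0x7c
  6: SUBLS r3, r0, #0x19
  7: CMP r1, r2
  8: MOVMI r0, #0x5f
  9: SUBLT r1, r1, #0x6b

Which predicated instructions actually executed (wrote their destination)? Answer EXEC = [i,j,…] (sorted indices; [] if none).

[0] flags=0011 → (cmp)
[1] flags=0011 HI?T → r1=0xa5
[2] flags=0011 GT?F → skip
[3] flags=1000 → (cmp)
[4] flags=1000 EQ?F → skip
[5] flags=1000 GT?F → skip
[6] flags=1000 LS?T → r3=0xd7
[7] flags=0011 → (cmp)
[8] flags=0011 MI?F → skip
[9] flags=0011 LT?T → r1=0x3a

EXEC = [1,6,9]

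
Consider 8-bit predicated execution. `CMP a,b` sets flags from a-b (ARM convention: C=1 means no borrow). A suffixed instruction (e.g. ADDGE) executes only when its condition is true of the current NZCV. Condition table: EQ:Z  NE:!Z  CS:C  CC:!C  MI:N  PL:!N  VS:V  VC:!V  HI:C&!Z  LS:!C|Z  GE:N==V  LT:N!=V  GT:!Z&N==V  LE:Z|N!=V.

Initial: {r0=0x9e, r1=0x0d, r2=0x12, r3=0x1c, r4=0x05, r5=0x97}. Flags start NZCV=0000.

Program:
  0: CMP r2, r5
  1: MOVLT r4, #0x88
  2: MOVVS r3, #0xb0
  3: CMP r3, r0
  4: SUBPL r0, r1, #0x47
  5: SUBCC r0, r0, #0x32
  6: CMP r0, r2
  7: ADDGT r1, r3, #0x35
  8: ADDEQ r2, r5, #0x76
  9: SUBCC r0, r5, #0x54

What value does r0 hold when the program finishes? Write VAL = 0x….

0: ✓ CMP  NZCV=0000
1: · MOVLT
2: · MOVVS
3: ✓ CMP  NZCV=0000
4: ✓ SUBPL  r0←0xc6
5: ✓ SUBCC  r0←0x94
6: ✓ CMP  NZCV=1010
7: · ADDGT
8: · ADDEQ
9: · SUBCC

VAL = 0x94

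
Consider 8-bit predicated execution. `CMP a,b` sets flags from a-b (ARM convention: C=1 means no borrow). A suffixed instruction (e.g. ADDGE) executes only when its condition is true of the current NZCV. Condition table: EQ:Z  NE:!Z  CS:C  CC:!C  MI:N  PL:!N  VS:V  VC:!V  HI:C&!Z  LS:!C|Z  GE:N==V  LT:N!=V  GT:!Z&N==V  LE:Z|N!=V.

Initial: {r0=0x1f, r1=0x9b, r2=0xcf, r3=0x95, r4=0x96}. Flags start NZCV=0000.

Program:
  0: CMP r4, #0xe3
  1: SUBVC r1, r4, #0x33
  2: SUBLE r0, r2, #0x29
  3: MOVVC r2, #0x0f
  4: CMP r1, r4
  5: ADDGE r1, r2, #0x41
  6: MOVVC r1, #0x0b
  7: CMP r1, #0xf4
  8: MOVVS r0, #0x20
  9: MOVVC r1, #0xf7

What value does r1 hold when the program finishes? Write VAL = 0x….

VAL = 0xf7

0: ✓ CMP  NZCV=1000
1: ✓ SUBVC  r1←0x63
2: ✓ SUBLE  r0←0xa6
3: ✓ MOVVC  r2←0x0f
4: ✓ CMP  NZCV=1001
5: ✓ ADDGE  r1←0x50
6: · MOVVC
7: ✓ CMP  NZCV=0000
8: · MOVVS
9: ✓ MOVVC  r1←0xf7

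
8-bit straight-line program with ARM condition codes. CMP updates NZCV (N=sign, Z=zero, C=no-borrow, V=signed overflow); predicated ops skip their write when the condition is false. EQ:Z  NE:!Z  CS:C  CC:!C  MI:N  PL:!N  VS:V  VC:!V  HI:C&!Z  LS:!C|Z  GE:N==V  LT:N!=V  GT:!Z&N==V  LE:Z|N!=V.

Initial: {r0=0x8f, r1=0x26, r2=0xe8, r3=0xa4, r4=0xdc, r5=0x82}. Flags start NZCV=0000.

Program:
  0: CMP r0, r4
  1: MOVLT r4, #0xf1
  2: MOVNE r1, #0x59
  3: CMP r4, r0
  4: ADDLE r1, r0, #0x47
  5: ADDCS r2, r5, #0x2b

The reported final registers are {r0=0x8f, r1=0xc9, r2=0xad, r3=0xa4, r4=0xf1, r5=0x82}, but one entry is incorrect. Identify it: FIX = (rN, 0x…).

FIX = (r1, 0x59)

0: ✓ CMP  NZCV=1000
1: ✓ MOVLT  r4←0xf1
2: ✓ MOVNE  r1←0x59
3: ✓ CMP  NZCV=0010
4: · ADDLE
5: ✓ ADDCS  r2←0xad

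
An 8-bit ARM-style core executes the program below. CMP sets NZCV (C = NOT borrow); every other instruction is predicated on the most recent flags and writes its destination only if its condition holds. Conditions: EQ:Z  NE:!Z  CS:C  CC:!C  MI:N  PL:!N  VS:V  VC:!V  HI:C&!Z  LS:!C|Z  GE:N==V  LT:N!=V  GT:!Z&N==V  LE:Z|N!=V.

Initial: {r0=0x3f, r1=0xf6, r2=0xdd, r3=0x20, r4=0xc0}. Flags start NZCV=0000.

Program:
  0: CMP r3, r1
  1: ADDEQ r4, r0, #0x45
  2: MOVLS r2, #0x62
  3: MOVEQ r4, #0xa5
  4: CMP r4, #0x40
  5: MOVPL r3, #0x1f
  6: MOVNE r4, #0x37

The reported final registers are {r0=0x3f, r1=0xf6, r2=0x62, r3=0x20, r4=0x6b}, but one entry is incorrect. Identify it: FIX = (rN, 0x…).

FIX = (r4, 0x37)

0: ✓ CMP  NZCV=0000
1: · ADDEQ
2: ✓ MOVLS  r2←0x62
3: · MOVEQ
4: ✓ CMP  NZCV=1010
5: · MOVPL
6: ✓ MOVNE  r4←0x37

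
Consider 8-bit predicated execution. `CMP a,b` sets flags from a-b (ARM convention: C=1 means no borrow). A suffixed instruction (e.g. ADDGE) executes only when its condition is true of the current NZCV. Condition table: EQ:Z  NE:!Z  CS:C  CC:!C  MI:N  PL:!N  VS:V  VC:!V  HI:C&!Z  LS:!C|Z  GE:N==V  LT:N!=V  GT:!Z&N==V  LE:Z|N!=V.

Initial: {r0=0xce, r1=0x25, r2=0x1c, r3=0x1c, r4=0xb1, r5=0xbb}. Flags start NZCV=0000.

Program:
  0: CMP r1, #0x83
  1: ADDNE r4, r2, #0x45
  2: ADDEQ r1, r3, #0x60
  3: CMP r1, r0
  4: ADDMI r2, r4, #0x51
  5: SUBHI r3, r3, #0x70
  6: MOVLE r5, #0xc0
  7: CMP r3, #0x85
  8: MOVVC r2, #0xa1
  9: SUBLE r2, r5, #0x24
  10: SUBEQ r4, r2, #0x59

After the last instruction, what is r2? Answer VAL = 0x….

0: ✓ CMP  NZCV=1001
1: ✓ ADDNE  r4←0x61
2: · ADDEQ
3: ✓ CMP  NZCV=0000
4: · ADDMI
5: · SUBHI
6: · MOVLE
7: ✓ CMP  NZCV=1001
8: · MOVVC
9: · SUBLE
10: · SUBEQ

VAL = 0x1c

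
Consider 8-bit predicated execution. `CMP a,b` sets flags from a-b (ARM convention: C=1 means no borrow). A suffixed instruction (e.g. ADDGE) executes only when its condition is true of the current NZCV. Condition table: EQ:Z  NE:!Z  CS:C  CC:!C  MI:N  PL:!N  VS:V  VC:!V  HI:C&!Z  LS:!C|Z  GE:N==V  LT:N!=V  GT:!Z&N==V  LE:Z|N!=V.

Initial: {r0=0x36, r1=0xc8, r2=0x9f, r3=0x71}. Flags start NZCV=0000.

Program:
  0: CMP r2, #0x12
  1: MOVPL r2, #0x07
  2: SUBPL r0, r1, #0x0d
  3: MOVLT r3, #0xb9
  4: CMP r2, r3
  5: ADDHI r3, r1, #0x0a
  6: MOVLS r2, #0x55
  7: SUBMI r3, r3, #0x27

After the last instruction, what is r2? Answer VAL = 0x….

VAL = 0x55

[0] flags=1010 → (cmp)
[1] flags=1010 PL?F → skip
[2] flags=1010 PL?F → skip
[3] flags=1010 LT?T → r3=0xb9
[4] flags=1000 → (cmp)
[5] flags=1000 HI?F → skip
[6] flags=1000 LS?T → r2=0x55
[7] flags=1000 MI?T → r3=0x92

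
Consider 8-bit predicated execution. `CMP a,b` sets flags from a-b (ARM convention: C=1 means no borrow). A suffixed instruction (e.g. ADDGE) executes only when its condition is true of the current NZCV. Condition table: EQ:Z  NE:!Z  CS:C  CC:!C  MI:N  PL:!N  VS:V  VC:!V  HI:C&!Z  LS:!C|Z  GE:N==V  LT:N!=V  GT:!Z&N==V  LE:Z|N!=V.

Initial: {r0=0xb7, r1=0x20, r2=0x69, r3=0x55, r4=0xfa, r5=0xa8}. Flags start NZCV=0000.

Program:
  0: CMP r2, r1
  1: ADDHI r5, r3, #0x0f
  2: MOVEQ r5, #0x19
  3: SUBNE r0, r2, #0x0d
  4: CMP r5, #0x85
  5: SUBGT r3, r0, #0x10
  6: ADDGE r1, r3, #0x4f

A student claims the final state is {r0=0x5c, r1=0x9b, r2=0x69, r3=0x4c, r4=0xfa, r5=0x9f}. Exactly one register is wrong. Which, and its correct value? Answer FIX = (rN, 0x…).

[0] flags=0010 → (cmp)
[1] flags=0010 HI?T → r5=0x64
[2] flags=0010 EQ?F → skip
[3] flags=0010 NE?T → r0=0x5c
[4] flags=1001 → (cmp)
[5] flags=1001 GT?T → r3=0x4c
[6] flags=1001 GE?T → r1=0x9b

FIX = (r5, 0x64)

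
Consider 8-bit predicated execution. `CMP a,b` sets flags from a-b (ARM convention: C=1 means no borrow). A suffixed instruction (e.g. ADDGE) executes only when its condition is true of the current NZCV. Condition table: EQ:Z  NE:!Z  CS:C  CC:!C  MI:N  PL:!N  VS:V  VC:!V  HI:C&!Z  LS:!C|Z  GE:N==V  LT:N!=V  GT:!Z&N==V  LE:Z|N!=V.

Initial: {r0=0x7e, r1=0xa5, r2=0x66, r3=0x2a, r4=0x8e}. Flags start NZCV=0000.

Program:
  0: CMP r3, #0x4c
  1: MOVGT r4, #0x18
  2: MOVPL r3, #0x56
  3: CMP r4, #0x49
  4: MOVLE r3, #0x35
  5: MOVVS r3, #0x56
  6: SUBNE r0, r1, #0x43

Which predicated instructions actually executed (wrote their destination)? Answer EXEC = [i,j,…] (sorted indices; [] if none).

[0] flags=1000 → (cmp)
[1] flags=1000 GT?F → skip
[2] flags=1000 PL?F → skip
[3] flags=0011 → (cmp)
[4] flags=0011 LE?T → r3=0x35
[5] flags=0011 VS?T → r3=0x56
[6] flags=0011 NE?T → r0=0x62

EXEC = [4,5,6]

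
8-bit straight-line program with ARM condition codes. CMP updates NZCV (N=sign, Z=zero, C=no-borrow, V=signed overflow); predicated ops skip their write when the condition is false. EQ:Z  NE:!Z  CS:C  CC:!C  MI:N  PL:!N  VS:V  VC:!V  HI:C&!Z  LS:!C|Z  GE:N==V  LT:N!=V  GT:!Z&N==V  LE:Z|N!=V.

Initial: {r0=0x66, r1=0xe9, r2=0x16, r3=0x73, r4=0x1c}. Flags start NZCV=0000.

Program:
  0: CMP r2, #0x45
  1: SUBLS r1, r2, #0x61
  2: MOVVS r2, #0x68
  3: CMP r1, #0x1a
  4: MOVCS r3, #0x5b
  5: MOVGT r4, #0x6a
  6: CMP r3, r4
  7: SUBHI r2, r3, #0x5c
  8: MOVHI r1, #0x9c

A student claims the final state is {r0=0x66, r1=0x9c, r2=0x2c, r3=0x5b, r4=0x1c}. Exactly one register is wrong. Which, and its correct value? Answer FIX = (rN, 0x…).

[0] flags=1000 → (cmp)
[1] flags=1000 LS?T → r1=0xb5
[2] flags=1000 VS?F → skip
[3] flags=1010 → (cmp)
[4] flags=1010 CS?T → r3=0x5b
[5] flags=1010 GT?F → skip
[6] flags=0010 → (cmp)
[7] flags=0010 HI?T → r2=0xff
[8] flags=0010 HI?T → r1=0x9c

FIX = (r2, 0xff)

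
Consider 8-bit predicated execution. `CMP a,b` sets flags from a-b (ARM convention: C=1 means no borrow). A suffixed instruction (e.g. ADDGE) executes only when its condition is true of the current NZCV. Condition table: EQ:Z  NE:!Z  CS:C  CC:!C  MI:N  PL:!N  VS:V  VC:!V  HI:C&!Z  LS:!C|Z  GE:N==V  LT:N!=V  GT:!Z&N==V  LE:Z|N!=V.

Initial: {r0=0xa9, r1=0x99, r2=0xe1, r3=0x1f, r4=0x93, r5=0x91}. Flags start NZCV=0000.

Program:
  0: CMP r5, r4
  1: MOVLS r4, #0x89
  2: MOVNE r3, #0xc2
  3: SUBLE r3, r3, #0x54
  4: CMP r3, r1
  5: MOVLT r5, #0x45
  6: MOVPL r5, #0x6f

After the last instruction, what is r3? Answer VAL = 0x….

VAL = 0x6e

[0] flags=1000 → (cmp)
[1] flags=1000 LS?T → r4=0x89
[2] flags=1000 NE?T → r3=0xc2
[3] flags=1000 LE?T → r3=0x6e
[4] flags=1001 → (cmp)
[5] flags=1001 LT?F → skip
[6] flags=1001 PL?F → skip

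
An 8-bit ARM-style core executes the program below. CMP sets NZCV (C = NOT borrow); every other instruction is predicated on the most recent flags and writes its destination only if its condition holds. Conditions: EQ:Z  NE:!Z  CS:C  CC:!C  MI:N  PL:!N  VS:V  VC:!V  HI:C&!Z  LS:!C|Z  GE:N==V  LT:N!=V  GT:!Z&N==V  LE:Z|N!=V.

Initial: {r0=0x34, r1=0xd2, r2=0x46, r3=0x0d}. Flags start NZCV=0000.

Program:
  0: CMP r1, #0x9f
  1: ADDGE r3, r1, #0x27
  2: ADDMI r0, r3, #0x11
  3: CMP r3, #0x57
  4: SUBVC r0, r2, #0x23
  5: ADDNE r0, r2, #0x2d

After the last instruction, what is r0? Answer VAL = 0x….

VAL = 0x73

[0] flags=0010 → (cmp)
[1] flags=0010 GE?T → r3=0xf9
[2] flags=0010 MI?F → skip
[3] flags=1010 → (cmp)
[4] flags=1010 VC?T → r0=0x23
[5] flags=1010 NE?T → r0=0x73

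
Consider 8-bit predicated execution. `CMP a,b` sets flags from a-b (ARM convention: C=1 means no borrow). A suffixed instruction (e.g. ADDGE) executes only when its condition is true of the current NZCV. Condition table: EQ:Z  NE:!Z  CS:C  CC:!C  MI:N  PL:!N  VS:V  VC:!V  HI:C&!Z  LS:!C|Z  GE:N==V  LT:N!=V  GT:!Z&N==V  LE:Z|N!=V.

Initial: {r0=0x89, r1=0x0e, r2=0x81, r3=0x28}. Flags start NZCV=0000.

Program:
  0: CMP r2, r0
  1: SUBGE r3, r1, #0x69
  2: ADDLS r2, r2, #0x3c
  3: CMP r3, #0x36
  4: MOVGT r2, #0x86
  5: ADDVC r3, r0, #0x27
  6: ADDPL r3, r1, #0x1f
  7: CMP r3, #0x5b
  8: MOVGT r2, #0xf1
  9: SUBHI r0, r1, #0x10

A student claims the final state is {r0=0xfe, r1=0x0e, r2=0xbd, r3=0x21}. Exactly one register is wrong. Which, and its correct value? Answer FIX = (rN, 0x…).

0: ✓ CMP  NZCV=1000
1: · SUBGE
2: ✓ ADDLS  r2←0xbd
3: ✓ CMP  NZCV=1000
4: · MOVGT
5: ✓ ADDVC  r3←0xb0
6: · ADDPL
7: ✓ CMP  NZCV=0011
8: · MOVGT
9: ✓ SUBHI  r0←0xfe

FIX = (r3, 0xb0)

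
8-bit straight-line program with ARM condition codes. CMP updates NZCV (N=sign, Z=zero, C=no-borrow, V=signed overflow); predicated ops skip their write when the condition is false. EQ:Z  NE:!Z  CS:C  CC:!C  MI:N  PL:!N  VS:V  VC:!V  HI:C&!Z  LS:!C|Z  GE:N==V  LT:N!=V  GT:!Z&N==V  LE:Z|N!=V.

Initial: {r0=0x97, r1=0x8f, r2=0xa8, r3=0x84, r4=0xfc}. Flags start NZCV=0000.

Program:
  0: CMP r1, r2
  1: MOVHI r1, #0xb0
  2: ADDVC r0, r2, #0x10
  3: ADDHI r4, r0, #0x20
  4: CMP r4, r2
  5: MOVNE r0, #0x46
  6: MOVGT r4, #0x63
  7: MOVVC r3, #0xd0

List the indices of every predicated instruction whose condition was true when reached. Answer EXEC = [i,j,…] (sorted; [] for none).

[0] flags=1000 → (cmp)
[1] flags=1000 HI?F → skip
[2] flags=1000 VC?T → r0=0xb8
[3] flags=1000 HI?F → skip
[4] flags=0010 → (cmp)
[5] flags=0010 NE?T → r0=0x46
[6] flags=0010 GT?T → r4=0x63
[7] flags=0010 VC?T → r3=0xd0

EXEC = [2,5,6,7]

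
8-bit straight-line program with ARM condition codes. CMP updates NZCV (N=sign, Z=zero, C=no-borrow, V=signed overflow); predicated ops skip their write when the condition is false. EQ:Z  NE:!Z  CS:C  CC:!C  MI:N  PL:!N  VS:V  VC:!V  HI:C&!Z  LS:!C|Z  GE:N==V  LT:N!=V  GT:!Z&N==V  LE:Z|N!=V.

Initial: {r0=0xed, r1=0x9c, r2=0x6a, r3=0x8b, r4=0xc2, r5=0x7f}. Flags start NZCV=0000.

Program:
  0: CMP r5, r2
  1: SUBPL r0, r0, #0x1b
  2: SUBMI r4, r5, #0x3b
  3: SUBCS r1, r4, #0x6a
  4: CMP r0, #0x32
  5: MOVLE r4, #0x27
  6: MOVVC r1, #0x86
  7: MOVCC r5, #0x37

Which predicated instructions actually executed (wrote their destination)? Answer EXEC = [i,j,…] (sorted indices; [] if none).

[0] flags=0010 → (cmp)
[1] flags=0010 PL?T → r0=0xd2
[2] flags=0010 MI?F → skip
[3] flags=0010 CS?T → r1=0x58
[4] flags=1010 → (cmp)
[5] flags=1010 LE?T → r4=0x27
[6] flags=1010 VC?T → r1=0x86
[7] flags=1010 CC?F → skip

EXEC = [1,3,5,6]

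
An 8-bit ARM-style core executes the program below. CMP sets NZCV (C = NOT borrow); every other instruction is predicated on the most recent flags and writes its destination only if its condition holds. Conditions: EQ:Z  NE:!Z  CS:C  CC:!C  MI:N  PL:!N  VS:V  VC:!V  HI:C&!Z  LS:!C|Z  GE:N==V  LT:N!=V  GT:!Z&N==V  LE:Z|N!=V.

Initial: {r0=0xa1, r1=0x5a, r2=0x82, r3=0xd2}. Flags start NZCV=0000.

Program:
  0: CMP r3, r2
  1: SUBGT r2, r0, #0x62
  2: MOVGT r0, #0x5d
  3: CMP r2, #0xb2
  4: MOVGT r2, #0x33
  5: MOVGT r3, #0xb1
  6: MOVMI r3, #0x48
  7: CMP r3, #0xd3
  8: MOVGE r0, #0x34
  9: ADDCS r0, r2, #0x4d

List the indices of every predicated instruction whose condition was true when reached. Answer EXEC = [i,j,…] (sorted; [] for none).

[0] flags=0010 → (cmp)
[1] flags=0010 GT?T → r2=0x3f
[2] flags=0010 GT?T → r0=0x5d
[3] flags=1001 → (cmp)
[4] flags=1001 GT?T → r2=0x33
[5] flags=1001 GT?T → r3=0xb1
[6] flags=1001 MI?T → r3=0x48
[7] flags=0000 → (cmp)
[8] flags=0000 GE?T → r0=0x34
[9] flags=0000 CS?F → skip

EXEC = [1,2,4,5,6,8]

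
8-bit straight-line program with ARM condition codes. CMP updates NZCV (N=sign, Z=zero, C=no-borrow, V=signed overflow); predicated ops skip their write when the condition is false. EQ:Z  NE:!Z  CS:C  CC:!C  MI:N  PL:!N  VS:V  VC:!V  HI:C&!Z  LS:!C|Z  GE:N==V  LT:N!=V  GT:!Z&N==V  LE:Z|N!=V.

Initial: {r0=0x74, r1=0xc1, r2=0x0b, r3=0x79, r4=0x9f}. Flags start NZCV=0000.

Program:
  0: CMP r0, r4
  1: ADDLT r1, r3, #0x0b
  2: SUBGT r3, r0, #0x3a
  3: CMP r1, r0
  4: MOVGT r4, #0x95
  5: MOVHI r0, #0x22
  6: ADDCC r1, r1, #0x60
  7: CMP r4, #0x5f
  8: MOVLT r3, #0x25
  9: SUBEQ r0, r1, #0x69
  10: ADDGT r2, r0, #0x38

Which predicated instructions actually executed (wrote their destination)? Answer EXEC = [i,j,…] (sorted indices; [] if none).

[0] flags=1001 → (cmp)
[1] flags=1001 LT?F → skip
[2] flags=1001 GT?T → r3=0x3a
[3] flags=0011 → (cmp)
[4] flags=0011 GT?F → skip
[5] flags=0011 HI?T → r0=0x22
[6] flags=0011 CC?F → skip
[7] flags=0011 → (cmp)
[8] flags=0011 LT?T → r3=0x25
[9] flags=0011 EQ?F → skip
[10] flags=0011 GT?F → skip

EXEC = [2,5,8]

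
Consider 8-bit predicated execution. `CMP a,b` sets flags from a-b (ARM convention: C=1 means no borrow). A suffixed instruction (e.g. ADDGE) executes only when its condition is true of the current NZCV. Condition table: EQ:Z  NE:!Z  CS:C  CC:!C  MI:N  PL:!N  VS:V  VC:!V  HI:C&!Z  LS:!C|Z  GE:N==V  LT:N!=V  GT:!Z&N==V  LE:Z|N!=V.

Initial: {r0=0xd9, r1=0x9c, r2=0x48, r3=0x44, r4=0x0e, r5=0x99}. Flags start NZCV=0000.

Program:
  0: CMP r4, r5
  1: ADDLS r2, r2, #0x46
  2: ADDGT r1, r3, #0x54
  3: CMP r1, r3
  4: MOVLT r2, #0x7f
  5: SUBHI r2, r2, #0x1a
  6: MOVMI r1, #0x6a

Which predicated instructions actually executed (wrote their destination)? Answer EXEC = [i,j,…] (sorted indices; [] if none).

0: ✓ CMP  NZCV=0000
1: ✓ ADDLS  r2←0x8e
2: ✓ ADDGT  r1←0x98
3: ✓ CMP  NZCV=0011
4: ✓ MOVLT  r2←0x7f
5: ✓ SUBHI  r2←0x65
6: · MOVMI

EXEC = [1,2,4,5]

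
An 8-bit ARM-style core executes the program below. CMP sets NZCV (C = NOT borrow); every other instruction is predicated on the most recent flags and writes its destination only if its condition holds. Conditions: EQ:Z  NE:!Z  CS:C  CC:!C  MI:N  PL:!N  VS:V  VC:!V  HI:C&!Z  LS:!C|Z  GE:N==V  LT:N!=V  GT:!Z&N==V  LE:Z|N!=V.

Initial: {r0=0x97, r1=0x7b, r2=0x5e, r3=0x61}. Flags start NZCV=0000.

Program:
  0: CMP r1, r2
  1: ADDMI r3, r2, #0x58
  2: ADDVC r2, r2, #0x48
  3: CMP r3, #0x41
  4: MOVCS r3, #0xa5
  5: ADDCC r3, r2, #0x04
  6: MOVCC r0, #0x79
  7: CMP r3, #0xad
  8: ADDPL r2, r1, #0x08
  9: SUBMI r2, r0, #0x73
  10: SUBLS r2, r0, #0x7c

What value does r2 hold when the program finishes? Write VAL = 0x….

VAL = 0x1b

[0] flags=0010 → (cmp)
[1] flags=0010 MI?F → skip
[2] flags=0010 VC?T → r2=0xa6
[3] flags=0010 → (cmp)
[4] flags=0010 CS?T → r3=0xa5
[5] flags=0010 CC?F → skip
[6] flags=0010 CC?F → skip
[7] flags=1000 → (cmp)
[8] flags=1000 PL?F → skip
[9] flags=1000 MI?T → r2=0x24
[10] flags=1000 LS?T → r2=0x1b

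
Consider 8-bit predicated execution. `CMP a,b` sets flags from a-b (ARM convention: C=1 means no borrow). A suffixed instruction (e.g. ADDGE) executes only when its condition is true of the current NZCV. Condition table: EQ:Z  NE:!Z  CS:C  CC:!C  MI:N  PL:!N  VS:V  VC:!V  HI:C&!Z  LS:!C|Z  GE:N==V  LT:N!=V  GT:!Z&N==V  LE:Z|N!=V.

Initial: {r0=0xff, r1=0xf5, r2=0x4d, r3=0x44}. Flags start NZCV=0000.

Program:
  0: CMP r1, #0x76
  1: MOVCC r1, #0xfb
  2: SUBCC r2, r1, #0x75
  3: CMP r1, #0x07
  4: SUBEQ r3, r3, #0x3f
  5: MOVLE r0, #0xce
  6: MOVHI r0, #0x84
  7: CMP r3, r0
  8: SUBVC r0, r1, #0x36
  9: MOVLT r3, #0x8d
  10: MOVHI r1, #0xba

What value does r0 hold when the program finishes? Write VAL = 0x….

VAL = 0x84

0: ✓ CMP  NZCV=0011
1: · MOVCC
2: · SUBCC
3: ✓ CMP  NZCV=1010
4: · SUBEQ
5: ✓ MOVLE  r0←0xce
6: ✓ MOVHI  r0←0x84
7: ✓ CMP  NZCV=1001
8: · SUBVC
9: · MOVLT
10: · MOVHI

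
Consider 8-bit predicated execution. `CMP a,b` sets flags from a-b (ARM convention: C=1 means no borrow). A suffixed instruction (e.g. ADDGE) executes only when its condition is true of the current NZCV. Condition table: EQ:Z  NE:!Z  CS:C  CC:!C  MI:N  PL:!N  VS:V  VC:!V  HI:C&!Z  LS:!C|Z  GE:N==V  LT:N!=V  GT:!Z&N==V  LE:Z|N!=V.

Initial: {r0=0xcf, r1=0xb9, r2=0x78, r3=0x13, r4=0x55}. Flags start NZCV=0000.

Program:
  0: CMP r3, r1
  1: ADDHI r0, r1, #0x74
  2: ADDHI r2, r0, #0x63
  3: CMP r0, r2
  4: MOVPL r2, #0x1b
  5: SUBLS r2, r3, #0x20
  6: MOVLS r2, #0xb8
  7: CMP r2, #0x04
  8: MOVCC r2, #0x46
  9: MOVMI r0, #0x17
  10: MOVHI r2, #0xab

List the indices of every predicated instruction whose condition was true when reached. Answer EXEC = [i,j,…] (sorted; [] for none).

EXEC = [4,10]

0: ✓ CMP  NZCV=0000
1: · ADDHI
2: · ADDHI
3: ✓ CMP  NZCV=0011
4: ✓ MOVPL  r2←0x1b
5: · SUBLS
6: · MOVLS
7: ✓ CMP  NZCV=0010
8: · MOVCC
9: · MOVMI
10: ✓ MOVHI  r2←0xab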